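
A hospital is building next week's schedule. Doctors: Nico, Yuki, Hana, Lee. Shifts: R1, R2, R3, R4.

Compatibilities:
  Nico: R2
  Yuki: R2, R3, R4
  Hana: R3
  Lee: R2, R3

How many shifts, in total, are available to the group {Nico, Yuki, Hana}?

The union of neighbours of {Nico, Yuki, Hana} is {R2, R3, R4}, which has 3 elements.
Since |N(S)| = 3 ≥ |S| = 3, Hall's condition holds for this subset.

3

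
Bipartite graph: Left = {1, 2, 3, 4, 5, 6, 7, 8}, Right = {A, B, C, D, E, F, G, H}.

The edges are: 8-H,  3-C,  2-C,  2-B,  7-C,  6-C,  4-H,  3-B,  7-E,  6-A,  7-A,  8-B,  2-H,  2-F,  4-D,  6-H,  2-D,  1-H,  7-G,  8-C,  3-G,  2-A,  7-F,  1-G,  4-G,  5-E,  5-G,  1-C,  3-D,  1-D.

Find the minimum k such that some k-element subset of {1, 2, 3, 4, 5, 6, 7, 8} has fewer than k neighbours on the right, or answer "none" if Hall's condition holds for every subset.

none

A matching saturating every left vertex exists, for instance 1→C, 2→F, 3→G, 4→D, 5→E, 6→H, 7→A, 8→B.
By Hall's marriage theorem, this means |N(S)| ≥ |S| for every subset S, so no violating subset exists.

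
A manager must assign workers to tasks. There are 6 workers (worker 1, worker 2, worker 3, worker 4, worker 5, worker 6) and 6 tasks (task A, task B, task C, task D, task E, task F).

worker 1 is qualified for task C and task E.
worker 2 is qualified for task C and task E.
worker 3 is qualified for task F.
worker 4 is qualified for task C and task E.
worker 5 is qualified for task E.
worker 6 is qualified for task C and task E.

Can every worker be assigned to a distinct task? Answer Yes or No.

No

The set {worker 1, worker 2, worker 4, worker 5, worker 6} has only 2 neighbours ({task C, task E}), so by Hall's theorem at most 3 of the 6 workers can be matched.
Hence no matching covers every worker.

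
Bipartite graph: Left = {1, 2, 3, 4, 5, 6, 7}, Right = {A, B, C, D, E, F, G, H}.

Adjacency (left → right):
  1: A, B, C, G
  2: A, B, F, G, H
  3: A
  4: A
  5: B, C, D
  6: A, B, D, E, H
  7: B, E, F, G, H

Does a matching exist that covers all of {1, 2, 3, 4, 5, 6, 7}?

No

The set {3, 4} has only 1 neighbour ({A}), so by Hall's theorem at most 6 of the 7 left vertices can be matched.
Hence no matching covers every left vertex.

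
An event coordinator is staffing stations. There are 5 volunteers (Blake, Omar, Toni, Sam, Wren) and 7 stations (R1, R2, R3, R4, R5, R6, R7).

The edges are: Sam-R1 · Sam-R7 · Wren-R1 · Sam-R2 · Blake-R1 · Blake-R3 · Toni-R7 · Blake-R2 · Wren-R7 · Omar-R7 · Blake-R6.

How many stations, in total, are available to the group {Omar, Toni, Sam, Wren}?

3

The union of neighbours of {Omar, Toni, Sam, Wren} is {R1, R2, R7}, which has 3 elements.
Since |N(S)| = 3 < |S| = 4, Hall's condition fails for this subset.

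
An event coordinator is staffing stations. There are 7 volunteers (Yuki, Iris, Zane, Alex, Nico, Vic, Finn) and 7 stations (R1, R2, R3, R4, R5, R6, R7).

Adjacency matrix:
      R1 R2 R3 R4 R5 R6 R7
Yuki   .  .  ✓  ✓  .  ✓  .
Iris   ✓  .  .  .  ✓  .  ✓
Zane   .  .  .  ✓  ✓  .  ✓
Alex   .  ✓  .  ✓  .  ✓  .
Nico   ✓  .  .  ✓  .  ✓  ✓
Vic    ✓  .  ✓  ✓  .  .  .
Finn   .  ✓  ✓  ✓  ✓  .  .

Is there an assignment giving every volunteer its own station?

One maximum matching: Yuki→R4, Iris→R5, Zane→R7, Alex→R2, Nico→R6, Vic→R1, Finn→R3.
Every volunteer is matched, so this is a perfect matching.

Yes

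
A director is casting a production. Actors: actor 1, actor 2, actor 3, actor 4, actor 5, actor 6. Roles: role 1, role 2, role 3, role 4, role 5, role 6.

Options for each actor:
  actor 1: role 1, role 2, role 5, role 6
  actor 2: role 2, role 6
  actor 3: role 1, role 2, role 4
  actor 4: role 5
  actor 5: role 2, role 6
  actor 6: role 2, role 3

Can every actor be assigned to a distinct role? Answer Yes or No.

Yes

For example, pair actor 1→role 1, actor 2→role 6, actor 3→role 4, actor 4→role 5, actor 5→role 2, actor 6→role 3.
All 6 actors are covered.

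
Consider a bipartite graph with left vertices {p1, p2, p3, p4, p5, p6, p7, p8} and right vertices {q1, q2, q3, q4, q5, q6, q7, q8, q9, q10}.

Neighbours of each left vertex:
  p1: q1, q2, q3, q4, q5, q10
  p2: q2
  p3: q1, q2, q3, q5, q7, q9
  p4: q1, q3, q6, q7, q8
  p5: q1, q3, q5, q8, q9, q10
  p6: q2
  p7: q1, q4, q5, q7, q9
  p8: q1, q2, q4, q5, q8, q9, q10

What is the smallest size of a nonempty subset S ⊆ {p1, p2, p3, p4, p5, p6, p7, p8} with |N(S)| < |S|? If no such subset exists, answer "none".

2

Take S = {p2, p6}. Its neighbourhood is {q2}, so |N(S)| = 1 < |S| = 2.
No single vertex violates Hall's condition since each has at least one neighbour, so 2 is the minimum.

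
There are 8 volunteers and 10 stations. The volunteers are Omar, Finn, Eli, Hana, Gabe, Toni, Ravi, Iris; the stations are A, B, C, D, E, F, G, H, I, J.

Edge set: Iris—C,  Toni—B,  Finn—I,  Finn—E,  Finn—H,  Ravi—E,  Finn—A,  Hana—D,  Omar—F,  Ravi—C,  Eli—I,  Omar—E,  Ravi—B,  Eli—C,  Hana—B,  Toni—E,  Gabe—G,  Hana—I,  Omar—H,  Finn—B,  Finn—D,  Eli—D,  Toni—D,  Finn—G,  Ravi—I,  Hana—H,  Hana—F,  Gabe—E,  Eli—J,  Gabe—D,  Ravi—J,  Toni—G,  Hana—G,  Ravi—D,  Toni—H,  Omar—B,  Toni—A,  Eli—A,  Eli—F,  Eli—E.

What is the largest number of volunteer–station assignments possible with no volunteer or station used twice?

A valid assignment of size 8: Omar-B, Finn-G, Eli-A, Hana-H, Gabe-D, Toni-E, Ravi-J, Iris-C.
All 8 volunteers are matched, so no larger matching exists.

8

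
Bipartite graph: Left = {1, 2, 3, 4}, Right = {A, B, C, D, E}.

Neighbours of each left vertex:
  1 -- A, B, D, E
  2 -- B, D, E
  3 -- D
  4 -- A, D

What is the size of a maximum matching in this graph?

4

For example, pair 1→E, 2→B, 3→D, 4→A.
All 4 left vertices are matched, so no larger matching exists.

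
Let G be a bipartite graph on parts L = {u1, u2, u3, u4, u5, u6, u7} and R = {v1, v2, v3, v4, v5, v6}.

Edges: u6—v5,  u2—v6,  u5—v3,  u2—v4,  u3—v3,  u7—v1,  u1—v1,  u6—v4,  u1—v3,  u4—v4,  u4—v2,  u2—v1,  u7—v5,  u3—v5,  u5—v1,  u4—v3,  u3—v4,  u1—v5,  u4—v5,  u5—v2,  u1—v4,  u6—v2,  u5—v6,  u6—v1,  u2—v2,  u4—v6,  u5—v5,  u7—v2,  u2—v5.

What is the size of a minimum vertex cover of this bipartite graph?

The 6 edges u1–v4, u2–v1, u3–v5, u4–v3, u5–v6, u6–v2 form a matching, so any vertex cover needs at least 6 vertices (one per matched edge).
Conversely {v1, v2, v3, v4, v5, v6} meets every edge and has exactly 6 vertices, so 6 is optimal.

6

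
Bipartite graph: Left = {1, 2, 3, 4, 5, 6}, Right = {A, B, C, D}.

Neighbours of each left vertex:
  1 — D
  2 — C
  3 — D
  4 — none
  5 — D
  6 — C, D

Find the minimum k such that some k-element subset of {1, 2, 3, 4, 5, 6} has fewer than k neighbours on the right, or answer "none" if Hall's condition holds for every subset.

1

Take S = {4}. Its neighbourhood is {}, so |N(S)| = 0 < |S| = 1.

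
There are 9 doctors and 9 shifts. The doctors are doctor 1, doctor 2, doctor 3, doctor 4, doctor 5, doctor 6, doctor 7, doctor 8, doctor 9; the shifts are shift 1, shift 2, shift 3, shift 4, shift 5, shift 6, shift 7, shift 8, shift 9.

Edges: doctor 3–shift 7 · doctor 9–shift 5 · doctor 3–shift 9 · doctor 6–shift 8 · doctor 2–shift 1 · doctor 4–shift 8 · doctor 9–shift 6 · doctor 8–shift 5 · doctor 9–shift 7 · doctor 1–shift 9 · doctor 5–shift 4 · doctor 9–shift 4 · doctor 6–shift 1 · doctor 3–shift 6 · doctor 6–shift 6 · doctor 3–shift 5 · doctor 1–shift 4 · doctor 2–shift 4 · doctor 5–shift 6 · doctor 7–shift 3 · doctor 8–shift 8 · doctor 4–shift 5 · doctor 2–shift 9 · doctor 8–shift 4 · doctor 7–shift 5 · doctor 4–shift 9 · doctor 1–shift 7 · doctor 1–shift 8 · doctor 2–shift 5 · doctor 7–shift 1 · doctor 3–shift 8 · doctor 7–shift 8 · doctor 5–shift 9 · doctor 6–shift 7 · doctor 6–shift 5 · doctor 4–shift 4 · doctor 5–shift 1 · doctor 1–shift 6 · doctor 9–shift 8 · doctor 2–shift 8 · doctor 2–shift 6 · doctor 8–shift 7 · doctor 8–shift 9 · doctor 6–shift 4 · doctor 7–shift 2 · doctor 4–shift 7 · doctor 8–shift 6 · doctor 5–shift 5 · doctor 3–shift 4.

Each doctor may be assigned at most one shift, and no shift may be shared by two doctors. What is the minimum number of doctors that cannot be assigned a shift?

One maximum matching: doctor 1–shift 8, doctor 2–shift 1, doctor 3–shift 6, doctor 4–shift 9, doctor 5–shift 4, doctor 6–shift 7, doctor 7–shift 2, doctor 8–shift 5.
The set {doctor 1, doctor 2, doctor 3, doctor 4, doctor 5, doctor 6, doctor 8, doctor 9} has only 7 neighbours ({shift 1, shift 4, shift 5, shift 6, shift 7, shift 8, shift 9}), so by Hall's theorem at most 8 of the 9 doctors can be matched.
That matches 8 of the 9, leaving 1 unmatched; no matching can do better.

1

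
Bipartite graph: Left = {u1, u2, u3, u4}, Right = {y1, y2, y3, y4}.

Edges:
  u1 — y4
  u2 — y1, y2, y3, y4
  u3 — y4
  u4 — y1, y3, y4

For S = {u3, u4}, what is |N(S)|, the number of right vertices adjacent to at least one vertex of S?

3

The union of neighbours of {u3, u4} is {y1, y3, y4}, which has 3 elements.
Since |N(S)| = 3 ≥ |S| = 2, Hall's condition holds for this subset.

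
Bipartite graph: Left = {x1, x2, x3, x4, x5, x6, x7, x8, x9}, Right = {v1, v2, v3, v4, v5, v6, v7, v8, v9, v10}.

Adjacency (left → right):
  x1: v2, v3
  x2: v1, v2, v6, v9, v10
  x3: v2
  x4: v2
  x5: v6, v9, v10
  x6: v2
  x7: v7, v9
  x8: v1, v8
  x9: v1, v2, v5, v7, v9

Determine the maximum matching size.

7

One maximum matching: x1→v3, x2→v6, x3→v2, x5→v10, x7→v7, x8→v8, x9→v1.
The set {x3, x4, x6} has only 1 neighbour ({v2}), so by Hall's theorem at most 7 of the 9 left vertices can be matched.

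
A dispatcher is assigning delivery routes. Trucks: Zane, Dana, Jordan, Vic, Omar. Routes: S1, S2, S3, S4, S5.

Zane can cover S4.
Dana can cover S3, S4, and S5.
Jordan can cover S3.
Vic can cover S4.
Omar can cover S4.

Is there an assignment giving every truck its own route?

The set {Zane, Vic, Omar} has only 1 neighbour ({S4}), so by Hall's theorem at most 3 of the 5 trucks can be matched.
Hence no matching covers every truck.

No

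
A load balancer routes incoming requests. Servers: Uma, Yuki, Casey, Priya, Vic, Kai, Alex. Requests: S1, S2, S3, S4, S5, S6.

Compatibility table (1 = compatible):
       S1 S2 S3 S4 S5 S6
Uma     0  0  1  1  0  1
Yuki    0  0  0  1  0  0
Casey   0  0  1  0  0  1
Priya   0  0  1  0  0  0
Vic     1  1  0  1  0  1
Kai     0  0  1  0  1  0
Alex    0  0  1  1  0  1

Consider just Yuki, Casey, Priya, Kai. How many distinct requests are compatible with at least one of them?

The union of neighbours of {Yuki, Casey, Priya, Kai} is {S3, S4, S5, S6}, which has 4 elements.
Since |N(S)| = 4 ≥ |S| = 4, Hall's condition holds for this subset.

4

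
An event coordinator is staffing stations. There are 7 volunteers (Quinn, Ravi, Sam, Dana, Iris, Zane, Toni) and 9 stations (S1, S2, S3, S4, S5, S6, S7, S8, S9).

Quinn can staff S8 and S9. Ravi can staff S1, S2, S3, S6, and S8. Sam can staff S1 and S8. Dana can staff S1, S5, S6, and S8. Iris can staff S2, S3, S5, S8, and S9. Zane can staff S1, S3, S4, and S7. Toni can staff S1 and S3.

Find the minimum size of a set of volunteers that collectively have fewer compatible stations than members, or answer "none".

none

A matching saturating every volunteer exists, for instance Quinn→S9, Ravi→S6, Sam→S1, Dana→S8, Iris→S2, Zane→S4, Toni→S3.
By Hall's marriage theorem, this means |N(S)| ≥ |S| for every subset S, so no violating subset exists.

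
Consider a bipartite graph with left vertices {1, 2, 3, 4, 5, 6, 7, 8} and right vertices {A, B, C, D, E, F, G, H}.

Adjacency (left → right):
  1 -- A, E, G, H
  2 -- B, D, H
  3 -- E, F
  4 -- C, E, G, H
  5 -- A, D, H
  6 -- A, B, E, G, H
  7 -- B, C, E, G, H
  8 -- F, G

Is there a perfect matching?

Yes

For example, pair 1-G, 2-B, 3-E, 4-C, 5-D, 6-A, 7-H, 8-F.
All 8 left vertices are covered.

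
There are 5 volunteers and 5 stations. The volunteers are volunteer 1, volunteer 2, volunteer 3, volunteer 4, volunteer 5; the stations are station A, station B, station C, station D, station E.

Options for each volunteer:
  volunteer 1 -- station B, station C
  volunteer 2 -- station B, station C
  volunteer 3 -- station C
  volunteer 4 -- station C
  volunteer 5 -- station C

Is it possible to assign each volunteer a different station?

The set {volunteer 1, volunteer 2, volunteer 3, volunteer 4, volunteer 5} has only 2 neighbours ({station B, station C}), so by Hall's theorem at most 2 of the 5 volunteers can be matched.
Hence no matching covers every volunteer.

No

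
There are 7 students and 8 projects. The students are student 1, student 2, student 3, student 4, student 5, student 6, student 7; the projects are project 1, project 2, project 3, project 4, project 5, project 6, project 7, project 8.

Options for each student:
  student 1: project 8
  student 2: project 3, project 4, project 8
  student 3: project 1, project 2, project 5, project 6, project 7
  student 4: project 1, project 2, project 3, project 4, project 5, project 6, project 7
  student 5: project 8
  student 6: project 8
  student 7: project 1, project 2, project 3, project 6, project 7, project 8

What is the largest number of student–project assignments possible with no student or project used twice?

One maximum matching: student 1-project 8, student 2-project 4, student 3-project 2, student 4-project 7, student 7-project 3.
The set {student 1, student 5, student 6} has only 1 neighbour ({project 8}), so by Hall's theorem at most 5 of the 7 students can be matched.

5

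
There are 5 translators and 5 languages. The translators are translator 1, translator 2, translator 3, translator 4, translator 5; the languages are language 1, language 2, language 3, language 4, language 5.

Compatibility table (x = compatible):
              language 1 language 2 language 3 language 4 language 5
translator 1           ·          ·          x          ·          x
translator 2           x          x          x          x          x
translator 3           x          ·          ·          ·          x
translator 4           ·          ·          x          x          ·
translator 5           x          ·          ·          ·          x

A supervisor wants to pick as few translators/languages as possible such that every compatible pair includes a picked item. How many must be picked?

5

A maximum matching has 5 edges (e.g. translator 1–language 3, translator 2–language 2, translator 3–language 5, translator 4–language 4, translator 5–language 1).
By König's theorem the minimum vertex cover has the same size. One such cover is {translator 1, translator 2, translator 3, translator 4, translator 5}.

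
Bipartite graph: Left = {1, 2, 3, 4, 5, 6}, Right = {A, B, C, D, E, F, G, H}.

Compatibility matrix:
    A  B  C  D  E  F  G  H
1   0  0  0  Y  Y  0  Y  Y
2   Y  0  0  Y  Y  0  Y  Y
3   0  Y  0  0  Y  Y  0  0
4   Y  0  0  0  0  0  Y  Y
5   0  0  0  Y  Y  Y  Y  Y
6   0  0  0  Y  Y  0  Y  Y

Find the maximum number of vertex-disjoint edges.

6

One maximum matching: 1-D, 2-A, 3-B, 4-H, 5-G, 6-E.
This saturates every left vertex, so 6 is the maximum.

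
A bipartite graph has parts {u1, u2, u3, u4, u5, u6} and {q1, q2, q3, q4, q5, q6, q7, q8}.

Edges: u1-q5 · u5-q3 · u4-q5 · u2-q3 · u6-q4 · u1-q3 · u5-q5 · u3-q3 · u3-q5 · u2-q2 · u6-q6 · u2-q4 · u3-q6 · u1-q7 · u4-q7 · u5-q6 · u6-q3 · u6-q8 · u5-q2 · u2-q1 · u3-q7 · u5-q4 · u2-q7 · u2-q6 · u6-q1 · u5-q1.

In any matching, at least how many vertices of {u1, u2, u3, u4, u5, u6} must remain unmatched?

0

One maximum matching: u1-q3, u2-q4, u3-q7, u4-q5, u5-q1, u6-q6.
This saturates every left vertex, so 6 is the maximum.
That matches 6 of the 6, leaving 0 unmatched; no matching can do better.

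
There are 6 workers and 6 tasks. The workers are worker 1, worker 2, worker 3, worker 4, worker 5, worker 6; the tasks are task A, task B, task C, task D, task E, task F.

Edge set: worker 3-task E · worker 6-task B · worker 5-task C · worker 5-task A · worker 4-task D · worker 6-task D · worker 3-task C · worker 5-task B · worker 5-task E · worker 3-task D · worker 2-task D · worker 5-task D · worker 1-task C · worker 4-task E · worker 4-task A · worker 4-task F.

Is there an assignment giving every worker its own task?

One maximum matching: worker 1-task C, worker 2-task D, worker 3-task E, worker 4-task F, worker 5-task A, worker 6-task B.
All 6 workers are covered.

Yes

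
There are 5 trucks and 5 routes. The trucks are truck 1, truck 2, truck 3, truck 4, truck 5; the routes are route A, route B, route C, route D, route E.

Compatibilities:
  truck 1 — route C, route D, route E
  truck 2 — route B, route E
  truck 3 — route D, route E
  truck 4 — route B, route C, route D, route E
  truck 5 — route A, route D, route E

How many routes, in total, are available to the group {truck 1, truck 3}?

3

The union of neighbours of {truck 1, truck 3} is {route C, route D, route E}, which has 3 elements.
Since |N(S)| = 3 ≥ |S| = 2, Hall's condition holds for this subset.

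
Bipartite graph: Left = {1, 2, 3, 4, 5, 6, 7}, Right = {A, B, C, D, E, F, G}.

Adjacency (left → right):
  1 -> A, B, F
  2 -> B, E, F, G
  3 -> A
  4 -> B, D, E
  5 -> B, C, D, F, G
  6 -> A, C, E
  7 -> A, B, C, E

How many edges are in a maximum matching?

One maximum matching: 1–F, 2–E, 3–A, 4–D, 5–G, 6–C, 7–B.
All 7 left vertices are matched, so no larger matching exists.

7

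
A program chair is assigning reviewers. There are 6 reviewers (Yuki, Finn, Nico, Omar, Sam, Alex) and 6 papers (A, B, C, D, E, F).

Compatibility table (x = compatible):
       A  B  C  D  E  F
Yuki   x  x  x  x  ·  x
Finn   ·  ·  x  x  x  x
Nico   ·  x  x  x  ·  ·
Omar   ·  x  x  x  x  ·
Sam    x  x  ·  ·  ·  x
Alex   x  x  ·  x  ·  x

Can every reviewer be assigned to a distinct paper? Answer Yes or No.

Yes

For example, pair Yuki–A, Finn–C, Nico–D, Omar–E, Sam–F, Alex–B.
All 6 reviewers are covered.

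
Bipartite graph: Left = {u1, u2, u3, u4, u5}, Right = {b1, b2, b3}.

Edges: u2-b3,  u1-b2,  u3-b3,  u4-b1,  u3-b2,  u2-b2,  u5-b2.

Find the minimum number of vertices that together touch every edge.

3

{u4, b2, b3} is a vertex cover of size 3: every edge has an endpoint in this set.
No smaller cover exists because u1–b2, u2–b3, u4–b1 is a matching of size 3, and a cover must include an endpoint of each of these disjoint edges (König's theorem).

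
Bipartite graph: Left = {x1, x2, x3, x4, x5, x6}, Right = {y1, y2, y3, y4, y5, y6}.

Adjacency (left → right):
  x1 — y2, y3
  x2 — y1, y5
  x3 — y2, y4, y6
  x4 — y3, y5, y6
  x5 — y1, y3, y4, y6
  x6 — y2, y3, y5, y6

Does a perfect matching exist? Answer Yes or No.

Yes

A valid assignment of size 6: x1-y2, x2-y5, x3-y4, x4-y6, x5-y1, x6-y3.
Every left vertex is matched, so this is a perfect matching.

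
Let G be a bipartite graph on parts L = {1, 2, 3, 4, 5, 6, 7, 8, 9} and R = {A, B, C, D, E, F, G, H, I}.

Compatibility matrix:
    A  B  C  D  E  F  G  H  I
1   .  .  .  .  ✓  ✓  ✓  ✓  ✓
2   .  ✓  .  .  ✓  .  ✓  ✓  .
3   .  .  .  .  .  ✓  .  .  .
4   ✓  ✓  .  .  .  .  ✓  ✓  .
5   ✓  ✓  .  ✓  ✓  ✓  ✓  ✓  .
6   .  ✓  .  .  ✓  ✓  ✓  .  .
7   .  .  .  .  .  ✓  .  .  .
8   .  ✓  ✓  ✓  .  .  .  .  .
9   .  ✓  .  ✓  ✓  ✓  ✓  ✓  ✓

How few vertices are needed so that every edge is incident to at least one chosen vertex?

A maximum matching has 8 edges (e.g. 1–H, 2–B, 3–F, 4–A, 5–D, 6–E, 8–C, 9–G).
By König's theorem the minimum vertex cover has the same size. One such cover is {1, 2, 4, 5, 6, 8, 9, F}.

8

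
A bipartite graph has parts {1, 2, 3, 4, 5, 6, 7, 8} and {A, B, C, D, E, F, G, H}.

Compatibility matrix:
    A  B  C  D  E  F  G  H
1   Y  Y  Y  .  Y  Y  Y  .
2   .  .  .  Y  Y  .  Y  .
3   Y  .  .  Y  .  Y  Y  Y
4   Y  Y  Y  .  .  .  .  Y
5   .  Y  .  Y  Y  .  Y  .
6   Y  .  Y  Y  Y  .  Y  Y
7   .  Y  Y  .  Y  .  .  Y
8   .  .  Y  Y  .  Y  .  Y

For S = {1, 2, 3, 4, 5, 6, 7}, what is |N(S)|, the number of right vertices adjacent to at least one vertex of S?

8

The union of neighbours of {1, 2, 3, 4, 5, 6, 7} is {A, B, C, D, E, F, G, H}, which has 8 elements.
Since |N(S)| = 8 ≥ |S| = 7, Hall's condition holds for this subset.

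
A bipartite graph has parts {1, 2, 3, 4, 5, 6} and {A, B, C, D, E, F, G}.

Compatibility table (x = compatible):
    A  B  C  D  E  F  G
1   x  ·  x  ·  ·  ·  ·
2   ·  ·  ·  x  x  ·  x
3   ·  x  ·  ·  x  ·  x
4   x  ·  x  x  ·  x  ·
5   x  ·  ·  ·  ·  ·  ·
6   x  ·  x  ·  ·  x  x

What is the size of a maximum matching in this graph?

One maximum matching: 1-C, 2-E, 3-B, 4-D, 5-A, 6-F.
All 6 left vertices are matched, so no larger matching exists.

6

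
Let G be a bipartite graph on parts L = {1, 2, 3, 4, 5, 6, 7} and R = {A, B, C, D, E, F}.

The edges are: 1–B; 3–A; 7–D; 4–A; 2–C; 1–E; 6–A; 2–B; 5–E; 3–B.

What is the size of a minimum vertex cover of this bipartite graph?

5

{2, 7, A, B, E} is a vertex cover of size 5: every edge has an endpoint in this set.
No smaller cover exists because 1–E, 2–C, 3–B, 4–A, 7–D is a matching of size 5, and a cover must include an endpoint of each of these disjoint edges (König's theorem).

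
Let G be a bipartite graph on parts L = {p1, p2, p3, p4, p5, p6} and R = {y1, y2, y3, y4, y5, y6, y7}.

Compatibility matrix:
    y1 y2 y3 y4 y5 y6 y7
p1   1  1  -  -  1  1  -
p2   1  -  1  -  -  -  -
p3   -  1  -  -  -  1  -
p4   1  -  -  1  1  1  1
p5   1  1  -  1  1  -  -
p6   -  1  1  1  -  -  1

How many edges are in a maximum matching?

6

A valid assignment of size 6: p1→y5, p2→y1, p3→y6, p4→y7, p5→y2, p6→y3.
This saturates every left vertex, so 6 is the maximum.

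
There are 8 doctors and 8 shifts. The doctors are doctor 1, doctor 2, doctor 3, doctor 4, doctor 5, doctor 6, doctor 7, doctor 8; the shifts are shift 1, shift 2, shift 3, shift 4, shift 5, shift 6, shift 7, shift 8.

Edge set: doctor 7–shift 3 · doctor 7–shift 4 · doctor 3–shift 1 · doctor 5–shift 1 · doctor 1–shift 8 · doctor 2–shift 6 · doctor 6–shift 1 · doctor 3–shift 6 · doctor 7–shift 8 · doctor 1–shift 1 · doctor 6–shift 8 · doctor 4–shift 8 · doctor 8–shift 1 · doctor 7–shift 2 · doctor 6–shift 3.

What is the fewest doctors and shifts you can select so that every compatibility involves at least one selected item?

A maximum matching has 5 edges (e.g. doctor 1–shift 8, doctor 2–shift 6, doctor 3–shift 1, doctor 6–shift 3, doctor 7–shift 4).
By König's theorem the minimum vertex cover has the same size. One such cover is {doctor 6, doctor 7, shift 1, shift 6, shift 8}.

5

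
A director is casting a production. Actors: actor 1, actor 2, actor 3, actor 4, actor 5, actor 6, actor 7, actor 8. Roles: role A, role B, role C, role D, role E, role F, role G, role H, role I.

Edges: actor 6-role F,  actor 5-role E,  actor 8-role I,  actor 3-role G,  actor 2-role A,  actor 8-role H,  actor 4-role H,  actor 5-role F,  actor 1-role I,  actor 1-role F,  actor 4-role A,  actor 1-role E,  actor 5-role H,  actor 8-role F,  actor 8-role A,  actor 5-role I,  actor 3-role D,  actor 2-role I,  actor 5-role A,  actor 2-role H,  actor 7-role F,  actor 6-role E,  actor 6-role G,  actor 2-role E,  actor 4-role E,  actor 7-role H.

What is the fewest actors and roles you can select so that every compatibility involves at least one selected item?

7

{actor 3, actor 6, role A, role E, role F, role H, role I} is a vertex cover of size 7: every edge has an endpoint in this set.
No smaller cover exists because actor 1–role E, actor 2–role H, actor 3–role D, actor 4–role A, actor 5–role I, actor 6–role G, actor 7–role F is a matching of size 7, and a cover must include an endpoint of each of these disjoint edges (König's theorem).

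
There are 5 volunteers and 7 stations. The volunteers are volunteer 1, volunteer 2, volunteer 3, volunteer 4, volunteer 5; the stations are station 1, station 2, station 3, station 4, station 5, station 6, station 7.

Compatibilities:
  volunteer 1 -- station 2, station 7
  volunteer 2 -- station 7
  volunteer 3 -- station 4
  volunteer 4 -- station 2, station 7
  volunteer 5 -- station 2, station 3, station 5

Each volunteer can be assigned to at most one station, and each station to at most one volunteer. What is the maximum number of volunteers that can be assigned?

4

One maximum matching: volunteer 1→station 2, volunteer 2→station 7, volunteer 3→station 4, volunteer 5→station 3.
The set {volunteer 1, volunteer 2, volunteer 4} has only 2 neighbours ({station 2, station 7}), so by Hall's theorem at most 4 of the 5 volunteers can be matched.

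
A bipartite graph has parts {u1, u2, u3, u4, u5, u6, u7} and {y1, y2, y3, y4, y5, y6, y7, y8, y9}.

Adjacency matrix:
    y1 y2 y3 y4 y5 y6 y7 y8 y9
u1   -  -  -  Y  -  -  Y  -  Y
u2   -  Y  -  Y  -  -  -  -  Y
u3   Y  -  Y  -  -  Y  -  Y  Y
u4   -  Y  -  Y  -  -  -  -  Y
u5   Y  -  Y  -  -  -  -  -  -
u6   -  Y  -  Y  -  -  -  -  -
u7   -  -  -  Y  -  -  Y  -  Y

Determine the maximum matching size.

One maximum matching: u1–y7, u2–y9, u3–y6, u4–y4, u5–y3, u6–y2.
The set {u1, u2, u4, u6, u7} has only 4 neighbours ({y2, y4, y7, y9}), so by Hall's theorem at most 6 of the 7 left vertices can be matched.

6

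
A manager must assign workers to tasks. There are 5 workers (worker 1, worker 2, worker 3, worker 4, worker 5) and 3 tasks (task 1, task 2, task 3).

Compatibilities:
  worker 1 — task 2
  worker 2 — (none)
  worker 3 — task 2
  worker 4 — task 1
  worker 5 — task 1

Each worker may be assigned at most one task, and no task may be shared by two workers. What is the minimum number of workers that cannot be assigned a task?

A valid assignment of size 2: worker 1→task 2, worker 4→task 1.
The set {worker 1, worker 2, worker 3, worker 4, worker 5} has only 2 neighbours ({task 1, task 2}), so by Hall's theorem at most 2 of the 5 workers can be matched.
That matches 2 of the 5, leaving 3 unmatched; no matching can do better.

3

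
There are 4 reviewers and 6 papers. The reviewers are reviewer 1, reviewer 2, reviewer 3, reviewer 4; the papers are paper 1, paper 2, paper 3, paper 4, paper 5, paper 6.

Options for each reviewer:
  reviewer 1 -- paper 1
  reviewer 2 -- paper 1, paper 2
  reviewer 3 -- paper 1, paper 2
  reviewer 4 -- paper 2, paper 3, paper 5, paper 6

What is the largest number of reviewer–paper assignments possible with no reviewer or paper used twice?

3

For example, pair reviewer 1→paper 1, reviewer 2→paper 2, reviewer 4→paper 6.
The set {reviewer 1, reviewer 2, reviewer 3} has only 2 neighbours ({paper 1, paper 2}), so by Hall's theorem at most 3 of the 4 reviewers can be matched.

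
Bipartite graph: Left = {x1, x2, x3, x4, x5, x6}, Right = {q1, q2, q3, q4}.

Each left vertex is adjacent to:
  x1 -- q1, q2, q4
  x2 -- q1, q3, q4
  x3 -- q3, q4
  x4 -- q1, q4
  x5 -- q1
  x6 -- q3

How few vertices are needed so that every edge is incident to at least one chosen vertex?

4

The 4 edges x1–q2, x2–q1, x3–q3, x4–q4 form a matching, so any vertex cover needs at least 4 vertices (one per matched edge).
Conversely {x1, q1, q3, q4} meets every edge and has exactly 4 vertices, so 4 is optimal.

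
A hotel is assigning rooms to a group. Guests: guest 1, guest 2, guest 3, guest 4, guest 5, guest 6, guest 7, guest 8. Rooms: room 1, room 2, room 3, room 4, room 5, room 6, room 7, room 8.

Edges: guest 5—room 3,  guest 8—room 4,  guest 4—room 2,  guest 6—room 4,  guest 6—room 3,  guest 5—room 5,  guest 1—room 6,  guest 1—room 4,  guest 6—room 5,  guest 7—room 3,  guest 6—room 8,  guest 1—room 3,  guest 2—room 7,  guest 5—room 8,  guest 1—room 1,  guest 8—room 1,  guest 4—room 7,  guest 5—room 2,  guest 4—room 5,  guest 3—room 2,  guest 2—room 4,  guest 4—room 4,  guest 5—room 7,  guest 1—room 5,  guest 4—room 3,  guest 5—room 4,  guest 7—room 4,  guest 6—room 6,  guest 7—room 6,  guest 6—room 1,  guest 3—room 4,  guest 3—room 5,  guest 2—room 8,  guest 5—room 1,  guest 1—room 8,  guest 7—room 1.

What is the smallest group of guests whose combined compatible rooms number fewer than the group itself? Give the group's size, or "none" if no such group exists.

none

A matching saturating every guest exists, for instance guest 1→room 1, guest 2→room 7, guest 3→room 2, guest 4→room 5, guest 5→room 3, guest 6→room 8, guest 7→room 6, guest 8→room 4.
By Hall's marriage theorem, this means |N(S)| ≥ |S| for every subset S, so no violating subset exists.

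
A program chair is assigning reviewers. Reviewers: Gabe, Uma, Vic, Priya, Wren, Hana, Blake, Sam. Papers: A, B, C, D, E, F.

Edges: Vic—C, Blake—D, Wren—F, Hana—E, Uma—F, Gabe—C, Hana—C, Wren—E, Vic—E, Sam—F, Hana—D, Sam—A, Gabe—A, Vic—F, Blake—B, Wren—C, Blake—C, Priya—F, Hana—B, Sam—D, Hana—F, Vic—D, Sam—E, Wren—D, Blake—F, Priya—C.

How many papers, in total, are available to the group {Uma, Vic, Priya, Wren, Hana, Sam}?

6

The union of neighbours of {Uma, Vic, Priya, Wren, Hana, Sam} is {A, B, C, D, E, F}, which has 6 elements.
Since |N(S)| = 6 ≥ |S| = 6, Hall's condition holds for this subset.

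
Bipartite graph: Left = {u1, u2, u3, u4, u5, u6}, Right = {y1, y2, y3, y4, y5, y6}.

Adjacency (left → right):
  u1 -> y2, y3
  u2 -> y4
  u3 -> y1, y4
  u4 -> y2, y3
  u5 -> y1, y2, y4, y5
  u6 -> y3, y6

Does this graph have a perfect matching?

Yes

A valid assignment of size 6: u1–y2, u2–y4, u3–y1, u4–y3, u5–y5, u6–y6.
Every left vertex is matched, so this is a perfect matching.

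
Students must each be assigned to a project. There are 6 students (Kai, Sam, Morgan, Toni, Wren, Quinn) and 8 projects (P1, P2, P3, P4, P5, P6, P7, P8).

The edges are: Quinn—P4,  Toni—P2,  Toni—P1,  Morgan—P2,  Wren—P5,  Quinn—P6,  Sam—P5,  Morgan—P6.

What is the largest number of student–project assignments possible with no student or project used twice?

A valid assignment of size 4: Sam-P5, Morgan-P2, Toni-P1, Quinn-P6.
The set {Kai, Sam, Wren} has only 1 neighbour ({P5}), so by Hall's theorem at most 4 of the 6 students can be matched.

4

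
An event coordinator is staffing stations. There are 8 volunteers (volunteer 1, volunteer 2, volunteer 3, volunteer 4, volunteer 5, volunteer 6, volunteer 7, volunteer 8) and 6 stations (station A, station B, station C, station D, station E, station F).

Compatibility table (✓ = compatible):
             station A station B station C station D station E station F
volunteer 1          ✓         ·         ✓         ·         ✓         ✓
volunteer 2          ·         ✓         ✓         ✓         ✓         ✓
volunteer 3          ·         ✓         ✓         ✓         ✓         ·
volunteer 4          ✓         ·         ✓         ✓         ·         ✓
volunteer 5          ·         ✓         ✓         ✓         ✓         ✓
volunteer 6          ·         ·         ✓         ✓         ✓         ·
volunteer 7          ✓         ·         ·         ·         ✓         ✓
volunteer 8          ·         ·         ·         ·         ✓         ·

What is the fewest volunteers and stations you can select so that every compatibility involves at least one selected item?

{station A, station B, station C, station D, station E, station F} is a vertex cover of size 6: every edge has an endpoint in this set.
No smaller cover exists because volunteer 1–station C, volunteer 2–station F, volunteer 3–station E, volunteer 4–station A, volunteer 5–station B, volunteer 6–station D is a matching of size 6, and a cover must include an endpoint of each of these disjoint edges (König's theorem).

6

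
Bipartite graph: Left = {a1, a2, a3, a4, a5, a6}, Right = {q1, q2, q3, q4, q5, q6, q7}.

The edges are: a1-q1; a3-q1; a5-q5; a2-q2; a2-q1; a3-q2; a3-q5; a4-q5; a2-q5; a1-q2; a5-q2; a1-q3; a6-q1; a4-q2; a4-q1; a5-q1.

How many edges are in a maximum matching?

4

For example, pair a1→q3, a2→q1, a3→q5, a4→q2.
The set {a2, a3, a4, a5, a6} has only 3 neighbours ({q1, q2, q5}), so by Hall's theorem at most 4 of the 6 left vertices can be matched.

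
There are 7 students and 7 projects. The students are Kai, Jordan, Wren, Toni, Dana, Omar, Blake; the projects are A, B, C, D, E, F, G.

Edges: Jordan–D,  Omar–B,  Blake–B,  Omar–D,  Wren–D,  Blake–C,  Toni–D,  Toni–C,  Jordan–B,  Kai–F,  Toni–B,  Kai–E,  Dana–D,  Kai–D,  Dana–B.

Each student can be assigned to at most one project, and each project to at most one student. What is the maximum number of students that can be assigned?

A valid assignment of size 4: Kai-E, Jordan-B, Wren-D, Toni-C.
The set {Jordan, Wren, Toni, Dana, Omar, Blake} has only 3 neighbours ({B, C, D}), so by Hall's theorem at most 4 of the 7 students can be matched.

4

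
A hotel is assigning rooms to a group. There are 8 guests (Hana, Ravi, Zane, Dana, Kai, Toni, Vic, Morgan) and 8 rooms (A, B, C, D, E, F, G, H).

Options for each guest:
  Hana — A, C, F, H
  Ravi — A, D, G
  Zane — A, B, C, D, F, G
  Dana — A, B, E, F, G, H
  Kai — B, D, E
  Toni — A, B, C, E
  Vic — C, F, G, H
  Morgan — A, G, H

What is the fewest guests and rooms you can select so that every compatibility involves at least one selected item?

8

A maximum matching has 8 edges (e.g. Hana–F, Ravi–D, Zane–B, Dana–A, Kai–E, Toni–C, Vic–H, Morgan–G).
By König's theorem the minimum vertex cover has the same size. One such cover is {Hana, Ravi, Zane, Dana, Kai, Toni, Vic, Morgan}.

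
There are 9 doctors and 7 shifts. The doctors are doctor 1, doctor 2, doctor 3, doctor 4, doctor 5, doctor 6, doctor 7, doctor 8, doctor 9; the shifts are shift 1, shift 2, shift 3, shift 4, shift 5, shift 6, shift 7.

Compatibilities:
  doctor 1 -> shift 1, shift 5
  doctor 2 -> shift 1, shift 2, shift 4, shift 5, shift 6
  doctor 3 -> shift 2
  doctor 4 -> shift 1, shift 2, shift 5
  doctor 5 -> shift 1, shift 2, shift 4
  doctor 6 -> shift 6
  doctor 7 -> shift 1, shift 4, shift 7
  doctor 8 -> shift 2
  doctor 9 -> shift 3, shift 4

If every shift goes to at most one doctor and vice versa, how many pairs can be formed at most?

For example, pair doctor 1-shift 1, doctor 2-shift 6, doctor 3-shift 2, doctor 4-shift 5, doctor 5-shift 4, doctor 7-shift 7, doctor 9-shift 3.
The set {doctor 1, doctor 2, doctor 3, doctor 4, doctor 5, doctor 6, doctor 8} has only 5 neighbours ({shift 1, shift 2, shift 4, shift 5, shift 6}), so by Hall's theorem at most 7 of the 9 doctors can be matched.

7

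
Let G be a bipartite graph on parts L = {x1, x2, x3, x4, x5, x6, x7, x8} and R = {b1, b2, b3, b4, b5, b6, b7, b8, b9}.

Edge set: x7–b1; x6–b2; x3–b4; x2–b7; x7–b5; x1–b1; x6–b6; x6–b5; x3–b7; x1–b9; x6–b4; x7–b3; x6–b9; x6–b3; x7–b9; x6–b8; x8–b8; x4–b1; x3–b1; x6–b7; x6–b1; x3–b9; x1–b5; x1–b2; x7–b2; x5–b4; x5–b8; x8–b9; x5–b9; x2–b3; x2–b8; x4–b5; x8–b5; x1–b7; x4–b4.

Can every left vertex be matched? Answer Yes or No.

Yes

For example, pair x1→b1, x2→b3, x3→b9, x4→b4, x5→b8, x6→b7, x7→b2, x8→b5.
All 8 left vertices are covered.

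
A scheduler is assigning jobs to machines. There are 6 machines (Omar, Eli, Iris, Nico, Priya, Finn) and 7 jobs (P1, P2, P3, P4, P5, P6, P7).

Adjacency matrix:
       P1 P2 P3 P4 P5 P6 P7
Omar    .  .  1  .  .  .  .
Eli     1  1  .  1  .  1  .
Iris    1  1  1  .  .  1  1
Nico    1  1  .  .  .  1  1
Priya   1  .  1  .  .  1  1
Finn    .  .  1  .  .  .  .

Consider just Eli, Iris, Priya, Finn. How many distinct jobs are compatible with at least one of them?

6

The union of neighbours of {Eli, Iris, Priya, Finn} is {P1, P2, P3, P4, P6, P7}, which has 6 elements.
Since |N(S)| = 6 ≥ |S| = 4, Hall's condition holds for this subset.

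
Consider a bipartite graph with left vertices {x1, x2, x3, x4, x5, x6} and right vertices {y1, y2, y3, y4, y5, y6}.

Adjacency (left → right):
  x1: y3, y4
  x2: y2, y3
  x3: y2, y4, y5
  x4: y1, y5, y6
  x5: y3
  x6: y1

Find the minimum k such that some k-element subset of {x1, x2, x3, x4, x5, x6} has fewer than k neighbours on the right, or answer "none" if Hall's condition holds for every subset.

A matching saturating every left vertex exists, for instance x1→y4, x2→y2, x3→y5, x4→y6, x5→y3, x6→y1.
By Hall's marriage theorem, this means |N(S)| ≥ |S| for every subset S, so no violating subset exists.

none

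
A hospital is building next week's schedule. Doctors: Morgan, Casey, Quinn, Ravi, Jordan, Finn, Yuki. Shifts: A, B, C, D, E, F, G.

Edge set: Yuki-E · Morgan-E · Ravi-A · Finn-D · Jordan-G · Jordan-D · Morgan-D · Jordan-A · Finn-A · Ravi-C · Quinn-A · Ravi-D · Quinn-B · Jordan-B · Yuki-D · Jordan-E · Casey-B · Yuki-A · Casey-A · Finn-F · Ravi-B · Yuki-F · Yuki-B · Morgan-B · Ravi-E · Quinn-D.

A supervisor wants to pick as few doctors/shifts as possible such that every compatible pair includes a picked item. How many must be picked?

7

{Morgan, Casey, Quinn, Ravi, Jordan, Finn, Yuki} is a vertex cover of size 7: every edge has an endpoint in this set.
No smaller cover exists because Morgan–E, Casey–B, Quinn–D, Ravi–C, Jordan–G, Finn–F, Yuki–A is a matching of size 7, and a cover must include an endpoint of each of these disjoint edges (König's theorem).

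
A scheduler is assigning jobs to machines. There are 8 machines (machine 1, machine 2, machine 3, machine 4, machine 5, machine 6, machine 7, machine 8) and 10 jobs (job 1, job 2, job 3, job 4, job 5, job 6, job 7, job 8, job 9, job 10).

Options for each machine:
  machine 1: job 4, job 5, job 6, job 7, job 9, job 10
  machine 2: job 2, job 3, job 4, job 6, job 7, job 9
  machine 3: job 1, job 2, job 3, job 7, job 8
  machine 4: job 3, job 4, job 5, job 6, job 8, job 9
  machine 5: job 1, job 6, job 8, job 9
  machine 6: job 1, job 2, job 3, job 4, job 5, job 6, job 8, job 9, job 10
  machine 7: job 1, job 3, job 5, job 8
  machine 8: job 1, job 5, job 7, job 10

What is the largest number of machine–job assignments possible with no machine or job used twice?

One maximum matching: machine 1-job 9, machine 2-job 4, machine 3-job 7, machine 4-job 5, machine 5-job 6, machine 6-job 8, machine 7-job 3, machine 8-job 1.
This saturates every machine, so 8 is the maximum.

8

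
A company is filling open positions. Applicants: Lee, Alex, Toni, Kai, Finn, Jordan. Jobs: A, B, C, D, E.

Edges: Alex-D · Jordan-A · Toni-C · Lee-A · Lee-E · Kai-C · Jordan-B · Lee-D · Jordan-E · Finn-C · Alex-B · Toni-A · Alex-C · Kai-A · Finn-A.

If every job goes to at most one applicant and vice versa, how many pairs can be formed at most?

A valid assignment of size 5: Lee→E, Alex→D, Toni→A, Kai→C, Jordan→B.
The set {Toni, Kai, Finn} has only 2 neighbours ({A, C}), so by Hall's theorem at most 5 of the 6 applicants can be matched.

5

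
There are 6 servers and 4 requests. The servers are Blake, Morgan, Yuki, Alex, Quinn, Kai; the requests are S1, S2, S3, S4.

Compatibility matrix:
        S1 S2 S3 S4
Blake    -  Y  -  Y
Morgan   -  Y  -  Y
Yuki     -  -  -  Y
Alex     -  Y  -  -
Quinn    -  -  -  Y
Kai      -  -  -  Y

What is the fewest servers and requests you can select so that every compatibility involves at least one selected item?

The 2 edges Blake–S4, Morgan–S2 form a matching, so any vertex cover needs at least 2 vertices (one per matched edge).
Conversely {S2, S4} meets every edge and has exactly 2 vertices, so 2 is optimal.

2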